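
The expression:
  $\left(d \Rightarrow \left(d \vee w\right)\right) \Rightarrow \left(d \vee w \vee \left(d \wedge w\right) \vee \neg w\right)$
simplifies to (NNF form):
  $\text{True}$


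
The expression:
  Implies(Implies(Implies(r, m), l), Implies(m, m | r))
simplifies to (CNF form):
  True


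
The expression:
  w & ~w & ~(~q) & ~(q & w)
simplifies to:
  False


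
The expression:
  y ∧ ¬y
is never true.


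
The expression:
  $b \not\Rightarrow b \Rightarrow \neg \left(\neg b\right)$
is always true.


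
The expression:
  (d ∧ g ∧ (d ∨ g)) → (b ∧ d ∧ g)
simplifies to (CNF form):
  b ∨ ¬d ∨ ¬g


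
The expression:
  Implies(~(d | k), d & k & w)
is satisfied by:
  {d: True, k: True}
  {d: True, k: False}
  {k: True, d: False}


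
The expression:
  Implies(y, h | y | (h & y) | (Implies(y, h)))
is always true.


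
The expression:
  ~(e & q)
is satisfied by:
  {e: False, q: False}
  {q: True, e: False}
  {e: True, q: False}


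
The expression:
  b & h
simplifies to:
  b & h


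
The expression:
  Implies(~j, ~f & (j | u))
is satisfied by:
  {j: True, u: True, f: False}
  {j: True, u: False, f: False}
  {f: True, j: True, u: True}
  {f: True, j: True, u: False}
  {u: True, f: False, j: False}


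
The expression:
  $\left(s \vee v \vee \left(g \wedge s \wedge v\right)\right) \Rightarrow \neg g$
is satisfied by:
  {v: False, g: False, s: False}
  {s: True, v: False, g: False}
  {v: True, s: False, g: False}
  {s: True, v: True, g: False}
  {g: True, s: False, v: False}


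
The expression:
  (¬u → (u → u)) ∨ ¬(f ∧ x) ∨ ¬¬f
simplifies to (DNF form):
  True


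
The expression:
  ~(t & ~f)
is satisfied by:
  {f: True, t: False}
  {t: False, f: False}
  {t: True, f: True}


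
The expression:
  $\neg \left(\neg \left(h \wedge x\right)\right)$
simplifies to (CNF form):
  $h \wedge x$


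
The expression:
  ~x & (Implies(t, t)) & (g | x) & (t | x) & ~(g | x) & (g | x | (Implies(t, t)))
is never true.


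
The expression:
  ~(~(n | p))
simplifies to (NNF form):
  n | p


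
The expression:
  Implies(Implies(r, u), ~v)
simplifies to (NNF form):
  ~v | (r & ~u)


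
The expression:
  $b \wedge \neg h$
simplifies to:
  $b \wedge \neg h$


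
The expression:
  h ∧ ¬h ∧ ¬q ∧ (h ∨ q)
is never true.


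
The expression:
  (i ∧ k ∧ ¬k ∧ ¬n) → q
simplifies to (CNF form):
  True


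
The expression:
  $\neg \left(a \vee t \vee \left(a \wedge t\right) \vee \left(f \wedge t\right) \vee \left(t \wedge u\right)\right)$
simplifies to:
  $\neg a \wedge \neg t$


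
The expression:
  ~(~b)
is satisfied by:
  {b: True}


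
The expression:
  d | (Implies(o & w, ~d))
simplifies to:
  True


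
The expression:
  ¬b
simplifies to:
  ¬b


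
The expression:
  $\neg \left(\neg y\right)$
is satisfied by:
  {y: True}


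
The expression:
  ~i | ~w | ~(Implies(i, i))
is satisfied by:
  {w: False, i: False}
  {i: True, w: False}
  {w: True, i: False}


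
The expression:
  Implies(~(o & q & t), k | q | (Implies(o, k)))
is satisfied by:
  {k: True, q: True, o: False}
  {k: True, o: False, q: False}
  {q: True, o: False, k: False}
  {q: False, o: False, k: False}
  {k: True, q: True, o: True}
  {k: True, o: True, q: False}
  {q: True, o: True, k: False}


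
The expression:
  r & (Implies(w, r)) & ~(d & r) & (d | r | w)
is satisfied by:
  {r: True, d: False}


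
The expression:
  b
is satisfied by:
  {b: True}


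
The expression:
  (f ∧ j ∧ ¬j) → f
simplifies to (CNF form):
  True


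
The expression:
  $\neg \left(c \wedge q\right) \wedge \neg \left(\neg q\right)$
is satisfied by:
  {q: True, c: False}


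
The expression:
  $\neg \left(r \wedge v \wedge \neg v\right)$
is always true.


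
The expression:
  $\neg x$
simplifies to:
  $\neg x$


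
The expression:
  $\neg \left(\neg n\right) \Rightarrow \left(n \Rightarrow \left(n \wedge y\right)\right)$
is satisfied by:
  {y: True, n: False}
  {n: False, y: False}
  {n: True, y: True}


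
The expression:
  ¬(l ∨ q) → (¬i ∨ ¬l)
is always true.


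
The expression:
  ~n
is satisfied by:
  {n: False}


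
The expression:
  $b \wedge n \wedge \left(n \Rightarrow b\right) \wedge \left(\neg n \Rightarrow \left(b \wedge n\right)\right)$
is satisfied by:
  {b: True, n: True}


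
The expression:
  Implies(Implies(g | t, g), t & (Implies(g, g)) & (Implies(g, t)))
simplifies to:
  t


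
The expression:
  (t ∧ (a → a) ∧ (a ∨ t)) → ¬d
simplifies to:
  ¬d ∨ ¬t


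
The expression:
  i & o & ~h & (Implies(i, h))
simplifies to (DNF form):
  False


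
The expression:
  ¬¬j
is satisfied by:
  {j: True}


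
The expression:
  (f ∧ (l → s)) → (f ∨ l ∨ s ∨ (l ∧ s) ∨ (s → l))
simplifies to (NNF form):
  True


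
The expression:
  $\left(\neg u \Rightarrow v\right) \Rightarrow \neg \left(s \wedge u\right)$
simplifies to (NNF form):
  $\neg s \vee \neg u$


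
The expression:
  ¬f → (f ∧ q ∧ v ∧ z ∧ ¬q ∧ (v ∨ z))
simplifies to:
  f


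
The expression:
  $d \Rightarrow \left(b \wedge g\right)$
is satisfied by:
  {b: True, g: True, d: False}
  {b: True, g: False, d: False}
  {g: True, b: False, d: False}
  {b: False, g: False, d: False}
  {b: True, d: True, g: True}


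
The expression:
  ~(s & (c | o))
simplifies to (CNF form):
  (~c | ~s) & (~o | ~s)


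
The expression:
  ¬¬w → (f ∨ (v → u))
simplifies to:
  f ∨ u ∨ ¬v ∨ ¬w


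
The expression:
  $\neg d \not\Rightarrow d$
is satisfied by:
  {d: False}


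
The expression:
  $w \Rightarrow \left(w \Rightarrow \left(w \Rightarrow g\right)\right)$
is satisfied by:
  {g: True, w: False}
  {w: False, g: False}
  {w: True, g: True}


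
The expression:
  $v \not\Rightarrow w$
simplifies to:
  $v \wedge \neg w$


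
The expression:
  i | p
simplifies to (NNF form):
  i | p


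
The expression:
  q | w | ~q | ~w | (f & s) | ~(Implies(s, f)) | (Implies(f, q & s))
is always true.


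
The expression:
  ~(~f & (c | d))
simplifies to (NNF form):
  f | (~c & ~d)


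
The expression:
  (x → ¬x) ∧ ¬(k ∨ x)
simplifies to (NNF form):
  ¬k ∧ ¬x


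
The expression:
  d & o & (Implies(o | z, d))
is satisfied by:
  {d: True, o: True}


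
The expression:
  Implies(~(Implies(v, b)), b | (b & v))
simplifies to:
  b | ~v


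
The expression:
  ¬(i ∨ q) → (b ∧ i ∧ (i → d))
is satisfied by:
  {i: True, q: True}
  {i: True, q: False}
  {q: True, i: False}


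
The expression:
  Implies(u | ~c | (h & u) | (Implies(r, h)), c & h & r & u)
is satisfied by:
  {r: True, c: True, h: False, u: False}
  {r: True, c: True, u: True, h: True}


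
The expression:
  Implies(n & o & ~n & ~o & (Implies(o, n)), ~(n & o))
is always true.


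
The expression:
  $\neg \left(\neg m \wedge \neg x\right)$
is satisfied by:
  {x: True, m: True}
  {x: True, m: False}
  {m: True, x: False}


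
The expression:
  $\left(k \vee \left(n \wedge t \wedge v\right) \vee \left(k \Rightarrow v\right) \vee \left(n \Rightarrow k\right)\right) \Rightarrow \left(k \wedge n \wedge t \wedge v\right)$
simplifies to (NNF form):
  $k \wedge n \wedge t \wedge v$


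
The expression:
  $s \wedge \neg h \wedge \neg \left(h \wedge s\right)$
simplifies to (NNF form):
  $s \wedge \neg h$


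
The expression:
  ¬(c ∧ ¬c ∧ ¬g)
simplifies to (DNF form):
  True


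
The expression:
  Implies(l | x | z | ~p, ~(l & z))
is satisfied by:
  {l: False, z: False}
  {z: True, l: False}
  {l: True, z: False}


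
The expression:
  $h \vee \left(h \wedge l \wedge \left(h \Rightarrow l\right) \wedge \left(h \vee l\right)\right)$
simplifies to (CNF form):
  $h$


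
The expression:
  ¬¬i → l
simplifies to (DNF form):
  l ∨ ¬i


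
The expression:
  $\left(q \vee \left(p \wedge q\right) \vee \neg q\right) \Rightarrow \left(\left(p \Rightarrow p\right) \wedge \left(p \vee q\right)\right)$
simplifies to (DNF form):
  $p \vee q$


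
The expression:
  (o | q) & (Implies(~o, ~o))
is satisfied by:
  {q: True, o: True}
  {q: True, o: False}
  {o: True, q: False}


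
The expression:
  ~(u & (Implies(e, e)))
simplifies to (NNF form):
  ~u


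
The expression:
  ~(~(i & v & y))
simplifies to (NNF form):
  i & v & y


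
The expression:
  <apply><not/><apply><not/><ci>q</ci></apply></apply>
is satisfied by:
  {q: True}


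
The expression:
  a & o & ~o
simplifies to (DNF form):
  False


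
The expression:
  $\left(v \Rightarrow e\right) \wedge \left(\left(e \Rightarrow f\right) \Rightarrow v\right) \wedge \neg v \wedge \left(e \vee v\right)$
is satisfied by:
  {e: True, v: False, f: False}


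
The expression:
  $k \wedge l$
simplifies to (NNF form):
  $k \wedge l$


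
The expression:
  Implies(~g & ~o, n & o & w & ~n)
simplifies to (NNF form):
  g | o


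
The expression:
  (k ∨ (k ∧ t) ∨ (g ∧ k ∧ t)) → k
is always true.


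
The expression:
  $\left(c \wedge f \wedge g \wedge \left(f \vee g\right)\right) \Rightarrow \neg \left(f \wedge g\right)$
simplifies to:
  $\neg c \vee \neg f \vee \neg g$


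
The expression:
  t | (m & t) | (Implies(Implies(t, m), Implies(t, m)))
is always true.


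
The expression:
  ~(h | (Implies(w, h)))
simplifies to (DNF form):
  w & ~h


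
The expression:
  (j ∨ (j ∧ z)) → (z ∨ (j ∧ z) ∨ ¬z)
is always true.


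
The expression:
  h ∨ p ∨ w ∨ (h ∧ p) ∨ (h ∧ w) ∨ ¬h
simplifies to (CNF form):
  True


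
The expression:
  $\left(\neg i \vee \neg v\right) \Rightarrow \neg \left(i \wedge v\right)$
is always true.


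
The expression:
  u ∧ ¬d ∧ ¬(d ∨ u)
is never true.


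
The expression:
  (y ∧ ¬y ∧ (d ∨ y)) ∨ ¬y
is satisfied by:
  {y: False}


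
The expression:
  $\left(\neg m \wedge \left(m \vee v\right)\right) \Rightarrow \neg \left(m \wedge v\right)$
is always true.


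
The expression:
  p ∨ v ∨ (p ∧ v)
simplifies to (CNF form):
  p ∨ v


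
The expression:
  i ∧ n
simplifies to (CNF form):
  i ∧ n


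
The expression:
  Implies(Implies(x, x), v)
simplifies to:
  v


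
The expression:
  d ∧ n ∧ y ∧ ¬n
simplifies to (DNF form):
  False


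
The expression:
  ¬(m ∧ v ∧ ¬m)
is always true.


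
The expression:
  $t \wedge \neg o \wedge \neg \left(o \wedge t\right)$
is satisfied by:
  {t: True, o: False}


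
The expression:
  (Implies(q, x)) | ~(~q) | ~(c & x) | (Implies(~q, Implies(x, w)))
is always true.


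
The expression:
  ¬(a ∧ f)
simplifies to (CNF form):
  ¬a ∨ ¬f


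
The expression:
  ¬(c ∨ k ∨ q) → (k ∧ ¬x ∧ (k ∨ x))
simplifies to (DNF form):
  c ∨ k ∨ q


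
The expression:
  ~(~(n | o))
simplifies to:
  n | o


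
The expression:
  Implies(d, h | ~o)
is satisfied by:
  {h: True, o: False, d: False}
  {h: False, o: False, d: False}
  {d: True, h: True, o: False}
  {d: True, h: False, o: False}
  {o: True, h: True, d: False}
  {o: True, h: False, d: False}
  {o: True, d: True, h: True}


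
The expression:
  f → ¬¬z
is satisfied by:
  {z: True, f: False}
  {f: False, z: False}
  {f: True, z: True}


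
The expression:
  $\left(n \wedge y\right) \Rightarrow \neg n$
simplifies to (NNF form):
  $\neg n \vee \neg y$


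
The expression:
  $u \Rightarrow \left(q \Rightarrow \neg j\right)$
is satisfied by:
  {u: False, q: False, j: False}
  {j: True, u: False, q: False}
  {q: True, u: False, j: False}
  {j: True, q: True, u: False}
  {u: True, j: False, q: False}
  {j: True, u: True, q: False}
  {q: True, u: True, j: False}


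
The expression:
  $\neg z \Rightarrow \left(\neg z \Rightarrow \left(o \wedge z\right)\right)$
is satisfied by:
  {z: True}


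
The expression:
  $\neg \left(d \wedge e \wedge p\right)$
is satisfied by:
  {p: False, e: False, d: False}
  {d: True, p: False, e: False}
  {e: True, p: False, d: False}
  {d: True, e: True, p: False}
  {p: True, d: False, e: False}
  {d: True, p: True, e: False}
  {e: True, p: True, d: False}


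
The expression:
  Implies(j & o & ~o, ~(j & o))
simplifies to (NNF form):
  True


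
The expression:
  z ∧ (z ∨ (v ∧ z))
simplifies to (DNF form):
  z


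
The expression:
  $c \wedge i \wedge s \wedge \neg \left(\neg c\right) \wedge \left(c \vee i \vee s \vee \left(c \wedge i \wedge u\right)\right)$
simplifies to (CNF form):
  $c \wedge i \wedge s$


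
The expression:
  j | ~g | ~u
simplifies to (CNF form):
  j | ~g | ~u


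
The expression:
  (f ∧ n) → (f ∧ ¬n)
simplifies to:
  ¬f ∨ ¬n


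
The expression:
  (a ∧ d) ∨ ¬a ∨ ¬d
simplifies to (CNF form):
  True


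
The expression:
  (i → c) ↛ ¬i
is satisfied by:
  {c: True, i: True}


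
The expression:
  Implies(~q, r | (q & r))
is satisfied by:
  {r: True, q: True}
  {r: True, q: False}
  {q: True, r: False}


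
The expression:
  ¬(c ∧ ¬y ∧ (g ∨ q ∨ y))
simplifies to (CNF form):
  (y ∨ ¬c ∨ ¬g) ∧ (y ∨ ¬c ∨ ¬q)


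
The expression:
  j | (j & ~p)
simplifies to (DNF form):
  j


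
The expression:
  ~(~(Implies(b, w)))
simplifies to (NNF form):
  w | ~b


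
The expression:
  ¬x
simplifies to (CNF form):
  ¬x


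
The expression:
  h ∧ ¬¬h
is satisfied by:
  {h: True}


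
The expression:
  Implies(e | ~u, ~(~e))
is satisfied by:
  {e: True, u: True}
  {e: True, u: False}
  {u: True, e: False}


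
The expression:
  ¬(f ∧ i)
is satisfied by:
  {i: False, f: False}
  {f: True, i: False}
  {i: True, f: False}


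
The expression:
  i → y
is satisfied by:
  {y: True, i: False}
  {i: False, y: False}
  {i: True, y: True}


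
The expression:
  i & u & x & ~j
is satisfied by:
  {i: True, u: True, x: True, j: False}


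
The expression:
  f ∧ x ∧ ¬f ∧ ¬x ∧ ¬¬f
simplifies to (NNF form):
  False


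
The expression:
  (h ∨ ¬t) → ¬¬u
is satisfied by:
  {t: True, u: True, h: False}
  {u: True, h: False, t: False}
  {t: True, u: True, h: True}
  {u: True, h: True, t: False}
  {t: True, h: False, u: False}


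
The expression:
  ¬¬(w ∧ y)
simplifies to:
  w ∧ y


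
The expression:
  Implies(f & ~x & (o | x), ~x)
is always true.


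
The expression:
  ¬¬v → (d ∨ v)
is always true.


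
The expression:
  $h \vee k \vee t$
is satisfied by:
  {k: True, t: True, h: True}
  {k: True, t: True, h: False}
  {k: True, h: True, t: False}
  {k: True, h: False, t: False}
  {t: True, h: True, k: False}
  {t: True, h: False, k: False}
  {h: True, t: False, k: False}


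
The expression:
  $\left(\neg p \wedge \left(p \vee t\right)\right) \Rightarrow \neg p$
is always true.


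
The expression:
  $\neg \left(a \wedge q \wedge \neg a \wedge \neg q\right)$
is always true.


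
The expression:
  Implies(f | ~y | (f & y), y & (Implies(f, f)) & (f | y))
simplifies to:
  y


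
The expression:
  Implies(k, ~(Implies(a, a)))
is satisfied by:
  {k: False}


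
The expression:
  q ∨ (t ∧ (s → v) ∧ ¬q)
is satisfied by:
  {q: True, v: True, t: True, s: False}
  {q: True, t: True, s: False, v: False}
  {q: True, v: True, s: True, t: True}
  {q: True, s: True, t: True, v: False}
  {q: True, v: True, t: False, s: False}
  {q: True, t: False, s: False, v: False}
  {q: True, v: True, s: True, t: False}
  {q: True, s: True, t: False, v: False}
  {v: True, t: True, s: False, q: False}
  {t: True, v: False, s: False, q: False}
  {v: True, s: True, t: True, q: False}


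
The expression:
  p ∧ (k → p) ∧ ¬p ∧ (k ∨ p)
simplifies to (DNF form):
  False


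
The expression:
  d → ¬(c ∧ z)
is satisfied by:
  {c: False, z: False, d: False}
  {d: True, c: False, z: False}
  {z: True, c: False, d: False}
  {d: True, z: True, c: False}
  {c: True, d: False, z: False}
  {d: True, c: True, z: False}
  {z: True, c: True, d: False}


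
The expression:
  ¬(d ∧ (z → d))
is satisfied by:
  {d: False}


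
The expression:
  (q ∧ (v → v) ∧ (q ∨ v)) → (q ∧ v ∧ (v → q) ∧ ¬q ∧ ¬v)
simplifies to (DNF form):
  ¬q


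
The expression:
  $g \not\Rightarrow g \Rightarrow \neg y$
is always true.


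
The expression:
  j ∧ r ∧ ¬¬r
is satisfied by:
  {r: True, j: True}


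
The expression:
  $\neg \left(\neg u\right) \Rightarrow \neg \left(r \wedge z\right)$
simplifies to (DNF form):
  $\neg r \vee \neg u \vee \neg z$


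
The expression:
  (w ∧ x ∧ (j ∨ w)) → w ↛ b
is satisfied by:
  {w: False, x: False, b: False}
  {b: True, w: False, x: False}
  {x: True, w: False, b: False}
  {b: True, x: True, w: False}
  {w: True, b: False, x: False}
  {b: True, w: True, x: False}
  {x: True, w: True, b: False}


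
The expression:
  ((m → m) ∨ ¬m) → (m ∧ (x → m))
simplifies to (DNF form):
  m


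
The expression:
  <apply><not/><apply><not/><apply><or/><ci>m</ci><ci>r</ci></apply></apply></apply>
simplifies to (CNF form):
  <apply><or/><ci>m</ci><ci>r</ci></apply>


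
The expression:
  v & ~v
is never true.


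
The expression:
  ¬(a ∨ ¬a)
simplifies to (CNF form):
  False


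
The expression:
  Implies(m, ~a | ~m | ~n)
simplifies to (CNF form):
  ~a | ~m | ~n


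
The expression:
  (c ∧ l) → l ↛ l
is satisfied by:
  {l: False, c: False}
  {c: True, l: False}
  {l: True, c: False}


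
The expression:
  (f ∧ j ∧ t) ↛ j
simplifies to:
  False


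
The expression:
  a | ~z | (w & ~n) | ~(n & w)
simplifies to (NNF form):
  a | ~n | ~w | ~z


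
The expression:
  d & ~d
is never true.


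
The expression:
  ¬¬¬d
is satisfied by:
  {d: False}


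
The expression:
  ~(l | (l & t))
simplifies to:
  ~l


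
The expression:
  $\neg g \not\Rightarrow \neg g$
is never true.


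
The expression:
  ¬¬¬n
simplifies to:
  ¬n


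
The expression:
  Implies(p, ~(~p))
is always true.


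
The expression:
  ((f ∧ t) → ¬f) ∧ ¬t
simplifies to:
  ¬t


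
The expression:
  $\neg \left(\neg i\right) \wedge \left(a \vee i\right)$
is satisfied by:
  {i: True}


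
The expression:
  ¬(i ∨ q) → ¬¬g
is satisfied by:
  {i: True, q: True, g: True}
  {i: True, q: True, g: False}
  {i: True, g: True, q: False}
  {i: True, g: False, q: False}
  {q: True, g: True, i: False}
  {q: True, g: False, i: False}
  {g: True, q: False, i: False}


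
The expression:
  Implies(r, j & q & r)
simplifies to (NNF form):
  ~r | (j & q)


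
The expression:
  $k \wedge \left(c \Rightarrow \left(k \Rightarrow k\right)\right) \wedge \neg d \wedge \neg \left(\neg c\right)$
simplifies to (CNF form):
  $c \wedge k \wedge \neg d$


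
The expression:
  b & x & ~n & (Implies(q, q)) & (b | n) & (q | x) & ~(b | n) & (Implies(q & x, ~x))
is never true.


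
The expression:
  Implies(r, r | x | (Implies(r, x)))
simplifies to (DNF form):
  True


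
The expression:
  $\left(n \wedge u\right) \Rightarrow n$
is always true.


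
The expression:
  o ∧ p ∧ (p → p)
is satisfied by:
  {p: True, o: True}


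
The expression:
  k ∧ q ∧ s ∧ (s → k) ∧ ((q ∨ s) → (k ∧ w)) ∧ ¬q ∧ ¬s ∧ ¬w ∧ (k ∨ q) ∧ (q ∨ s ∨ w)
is never true.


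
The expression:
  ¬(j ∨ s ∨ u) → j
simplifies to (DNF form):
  j ∨ s ∨ u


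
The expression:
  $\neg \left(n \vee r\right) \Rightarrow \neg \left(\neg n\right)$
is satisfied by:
  {r: True, n: True}
  {r: True, n: False}
  {n: True, r: False}


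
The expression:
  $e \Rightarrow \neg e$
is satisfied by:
  {e: False}


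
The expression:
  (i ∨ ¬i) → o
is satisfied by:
  {o: True}


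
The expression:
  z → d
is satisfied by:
  {d: True, z: False}
  {z: False, d: False}
  {z: True, d: True}


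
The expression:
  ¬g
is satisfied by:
  {g: False}


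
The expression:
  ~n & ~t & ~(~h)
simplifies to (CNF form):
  h & ~n & ~t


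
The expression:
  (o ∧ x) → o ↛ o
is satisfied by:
  {o: False, x: False}
  {x: True, o: False}
  {o: True, x: False}


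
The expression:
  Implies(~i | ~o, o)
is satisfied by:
  {o: True}


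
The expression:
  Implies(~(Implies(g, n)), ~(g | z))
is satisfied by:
  {n: True, g: False}
  {g: False, n: False}
  {g: True, n: True}


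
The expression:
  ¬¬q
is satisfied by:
  {q: True}


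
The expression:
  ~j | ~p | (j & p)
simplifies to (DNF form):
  True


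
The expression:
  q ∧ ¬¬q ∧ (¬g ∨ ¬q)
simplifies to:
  q ∧ ¬g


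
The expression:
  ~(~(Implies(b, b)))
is always true.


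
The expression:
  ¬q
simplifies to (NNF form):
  ¬q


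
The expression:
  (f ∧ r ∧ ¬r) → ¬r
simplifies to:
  True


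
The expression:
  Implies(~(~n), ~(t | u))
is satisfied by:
  {u: False, n: False, t: False}
  {t: True, u: False, n: False}
  {u: True, t: False, n: False}
  {t: True, u: True, n: False}
  {n: True, t: False, u: False}


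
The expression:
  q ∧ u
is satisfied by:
  {u: True, q: True}


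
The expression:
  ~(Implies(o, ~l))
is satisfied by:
  {o: True, l: True}


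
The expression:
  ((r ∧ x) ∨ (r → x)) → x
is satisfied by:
  {r: True, x: True}
  {r: True, x: False}
  {x: True, r: False}


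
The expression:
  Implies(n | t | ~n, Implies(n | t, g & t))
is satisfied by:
  {g: True, t: False, n: False}
  {t: False, n: False, g: False}
  {g: True, t: True, n: False}
  {n: True, g: True, t: True}


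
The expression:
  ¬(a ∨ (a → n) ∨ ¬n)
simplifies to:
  False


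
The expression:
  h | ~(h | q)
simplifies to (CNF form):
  h | ~q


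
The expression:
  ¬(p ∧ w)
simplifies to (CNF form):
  ¬p ∨ ¬w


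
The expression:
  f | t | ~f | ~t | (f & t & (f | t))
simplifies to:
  True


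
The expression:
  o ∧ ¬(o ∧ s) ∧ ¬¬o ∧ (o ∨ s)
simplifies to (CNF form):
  o ∧ ¬s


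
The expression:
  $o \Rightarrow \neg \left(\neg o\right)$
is always true.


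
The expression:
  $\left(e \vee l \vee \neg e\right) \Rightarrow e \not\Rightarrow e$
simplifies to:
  $\text{False}$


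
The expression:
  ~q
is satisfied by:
  {q: False}


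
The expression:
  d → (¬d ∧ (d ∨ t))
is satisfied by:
  {d: False}


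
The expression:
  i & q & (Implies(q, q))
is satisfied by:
  {i: True, q: True}


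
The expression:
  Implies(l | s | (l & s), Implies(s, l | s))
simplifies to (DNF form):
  True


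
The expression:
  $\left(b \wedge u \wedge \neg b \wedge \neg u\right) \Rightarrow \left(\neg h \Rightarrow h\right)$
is always true.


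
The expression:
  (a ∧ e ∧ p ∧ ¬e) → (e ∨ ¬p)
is always true.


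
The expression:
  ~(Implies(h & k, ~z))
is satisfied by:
  {h: True, z: True, k: True}


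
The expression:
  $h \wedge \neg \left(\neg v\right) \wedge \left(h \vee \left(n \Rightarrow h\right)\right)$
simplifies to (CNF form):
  $h \wedge v$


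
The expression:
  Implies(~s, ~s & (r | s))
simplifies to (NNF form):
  r | s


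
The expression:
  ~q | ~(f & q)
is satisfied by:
  {q: False, f: False}
  {f: True, q: False}
  {q: True, f: False}


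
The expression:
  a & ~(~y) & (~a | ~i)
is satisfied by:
  {a: True, y: True, i: False}


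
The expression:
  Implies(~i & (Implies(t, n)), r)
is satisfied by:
  {i: True, r: True, t: True, n: False}
  {i: True, r: True, t: False, n: False}
  {i: True, n: True, r: True, t: True}
  {i: True, n: True, r: True, t: False}
  {i: True, t: True, r: False, n: False}
  {i: True, t: False, r: False, n: False}
  {i: True, n: True, t: True, r: False}
  {i: True, n: True, t: False, r: False}
  {r: True, t: True, i: False, n: False}
  {r: True, i: False, t: False, n: False}
  {n: True, r: True, t: True, i: False}
  {n: True, r: True, i: False, t: False}
  {t: True, i: False, r: False, n: False}


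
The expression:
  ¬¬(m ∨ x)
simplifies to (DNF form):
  m ∨ x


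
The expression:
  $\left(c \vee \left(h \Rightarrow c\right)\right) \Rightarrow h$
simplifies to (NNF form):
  $h$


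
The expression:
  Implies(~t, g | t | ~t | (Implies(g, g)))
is always true.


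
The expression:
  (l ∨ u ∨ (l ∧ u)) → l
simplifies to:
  l ∨ ¬u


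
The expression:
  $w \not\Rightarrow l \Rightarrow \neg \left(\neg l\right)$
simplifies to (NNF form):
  $l \vee \neg w$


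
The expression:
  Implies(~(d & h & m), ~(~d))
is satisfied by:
  {d: True}


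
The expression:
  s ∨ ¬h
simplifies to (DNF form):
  s ∨ ¬h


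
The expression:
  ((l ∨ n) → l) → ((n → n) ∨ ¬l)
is always true.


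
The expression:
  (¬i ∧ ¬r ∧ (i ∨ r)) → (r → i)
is always true.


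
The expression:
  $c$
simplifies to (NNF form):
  $c$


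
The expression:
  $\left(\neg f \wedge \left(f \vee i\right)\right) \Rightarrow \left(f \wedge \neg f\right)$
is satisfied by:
  {f: True, i: False}
  {i: False, f: False}
  {i: True, f: True}


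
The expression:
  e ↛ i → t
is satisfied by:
  {i: True, t: True, e: False}
  {i: True, e: False, t: False}
  {t: True, e: False, i: False}
  {t: False, e: False, i: False}
  {i: True, t: True, e: True}
  {i: True, e: True, t: False}
  {t: True, e: True, i: False}


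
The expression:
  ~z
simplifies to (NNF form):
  ~z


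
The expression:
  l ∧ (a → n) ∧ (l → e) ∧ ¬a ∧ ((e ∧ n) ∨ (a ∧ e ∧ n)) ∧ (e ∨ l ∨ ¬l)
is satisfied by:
  {e: True, n: True, l: True, a: False}


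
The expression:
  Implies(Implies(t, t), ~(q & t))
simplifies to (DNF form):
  ~q | ~t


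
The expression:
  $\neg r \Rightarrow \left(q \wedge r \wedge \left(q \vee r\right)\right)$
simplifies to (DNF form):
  $r$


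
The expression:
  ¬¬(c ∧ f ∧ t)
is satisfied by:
  {t: True, c: True, f: True}


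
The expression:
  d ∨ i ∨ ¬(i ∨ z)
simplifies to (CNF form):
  d ∨ i ∨ ¬z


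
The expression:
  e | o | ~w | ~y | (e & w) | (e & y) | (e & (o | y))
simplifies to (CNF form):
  e | o | ~w | ~y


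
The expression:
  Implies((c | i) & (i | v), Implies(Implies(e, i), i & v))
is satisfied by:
  {e: True, c: False, i: False, v: False}
  {v: False, c: False, e: False, i: False}
  {v: True, e: True, c: False, i: False}
  {v: True, c: False, e: False, i: False}
  {e: True, c: True, v: False, i: False}
  {c: True, v: False, e: False, i: False}
  {v: True, c: True, e: True, i: False}
  {i: True, e: True, v: True, c: False}
  {i: True, v: True, c: False, e: False}
  {i: True, e: True, c: True, v: True}
  {i: True, c: True, v: True, e: False}


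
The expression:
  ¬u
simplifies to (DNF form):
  ¬u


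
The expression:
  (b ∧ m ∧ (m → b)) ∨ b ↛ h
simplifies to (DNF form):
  (b ∧ m) ∨ (b ∧ ¬h)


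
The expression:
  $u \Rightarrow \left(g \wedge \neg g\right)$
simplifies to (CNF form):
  $\neg u$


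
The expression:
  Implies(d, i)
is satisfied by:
  {i: True, d: False}
  {d: False, i: False}
  {d: True, i: True}


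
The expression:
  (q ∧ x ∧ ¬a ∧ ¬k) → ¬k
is always true.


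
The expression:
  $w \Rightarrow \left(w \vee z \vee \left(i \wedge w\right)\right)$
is always true.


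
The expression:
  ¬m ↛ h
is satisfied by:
  {h: True, m: False}
  {m: False, h: False}
  {m: True, h: True}


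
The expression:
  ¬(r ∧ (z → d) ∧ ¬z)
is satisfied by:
  {z: True, r: False}
  {r: False, z: False}
  {r: True, z: True}


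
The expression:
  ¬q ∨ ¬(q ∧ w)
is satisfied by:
  {w: False, q: False}
  {q: True, w: False}
  {w: True, q: False}


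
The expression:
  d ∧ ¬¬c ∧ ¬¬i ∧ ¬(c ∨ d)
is never true.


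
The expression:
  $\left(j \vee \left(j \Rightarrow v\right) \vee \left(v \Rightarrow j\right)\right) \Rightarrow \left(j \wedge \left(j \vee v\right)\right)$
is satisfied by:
  {j: True}


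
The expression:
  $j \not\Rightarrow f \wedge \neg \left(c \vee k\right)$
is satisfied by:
  {j: True, f: False, k: False, c: False}


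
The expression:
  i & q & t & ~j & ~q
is never true.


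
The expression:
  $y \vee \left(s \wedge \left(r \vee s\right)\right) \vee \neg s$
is always true.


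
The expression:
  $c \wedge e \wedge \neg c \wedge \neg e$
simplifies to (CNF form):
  $\text{False}$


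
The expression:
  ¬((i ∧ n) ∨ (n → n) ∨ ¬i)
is never true.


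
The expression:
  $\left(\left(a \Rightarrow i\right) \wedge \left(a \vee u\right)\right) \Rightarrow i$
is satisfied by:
  {i: True, a: True, u: False}
  {i: True, u: False, a: False}
  {a: True, u: False, i: False}
  {a: False, u: False, i: False}
  {i: True, a: True, u: True}
  {i: True, u: True, a: False}
  {a: True, u: True, i: False}


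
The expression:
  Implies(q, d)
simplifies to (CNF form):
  d | ~q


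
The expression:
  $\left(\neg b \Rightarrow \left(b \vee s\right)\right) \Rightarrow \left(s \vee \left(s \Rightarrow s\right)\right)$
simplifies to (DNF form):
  $\text{True}$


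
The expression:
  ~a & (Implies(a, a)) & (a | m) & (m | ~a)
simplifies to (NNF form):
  m & ~a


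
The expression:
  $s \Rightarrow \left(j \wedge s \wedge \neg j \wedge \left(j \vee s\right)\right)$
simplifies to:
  $\neg s$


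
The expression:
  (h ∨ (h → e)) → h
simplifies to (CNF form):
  h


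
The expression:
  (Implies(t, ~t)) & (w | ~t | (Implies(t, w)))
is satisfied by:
  {t: False}


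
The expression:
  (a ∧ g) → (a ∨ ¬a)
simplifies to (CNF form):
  True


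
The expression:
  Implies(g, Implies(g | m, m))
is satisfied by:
  {m: True, g: False}
  {g: False, m: False}
  {g: True, m: True}


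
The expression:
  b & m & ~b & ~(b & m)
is never true.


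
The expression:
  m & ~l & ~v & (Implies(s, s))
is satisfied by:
  {m: True, v: False, l: False}


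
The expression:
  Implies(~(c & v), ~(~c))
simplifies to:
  c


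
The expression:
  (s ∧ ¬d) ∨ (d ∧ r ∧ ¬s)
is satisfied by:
  {s: True, r: True, d: False}
  {s: True, r: False, d: False}
  {d: True, r: True, s: False}


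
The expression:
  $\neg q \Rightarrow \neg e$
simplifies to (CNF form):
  $q \vee \neg e$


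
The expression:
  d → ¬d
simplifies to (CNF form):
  ¬d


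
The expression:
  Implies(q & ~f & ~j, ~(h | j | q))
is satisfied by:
  {f: True, j: True, q: False}
  {f: True, j: False, q: False}
  {j: True, f: False, q: False}
  {f: False, j: False, q: False}
  {q: True, f: True, j: True}
  {q: True, f: True, j: False}
  {q: True, j: True, f: False}


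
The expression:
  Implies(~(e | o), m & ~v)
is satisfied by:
  {o: True, e: True, m: True, v: False}
  {o: True, e: True, m: False, v: False}
  {o: True, e: True, v: True, m: True}
  {o: True, e: True, v: True, m: False}
  {o: True, m: True, v: False, e: False}
  {o: True, m: False, v: False, e: False}
  {o: True, v: True, m: True, e: False}
  {o: True, v: True, m: False, e: False}
  {e: True, m: True, v: False, o: False}
  {e: True, m: False, v: False, o: False}
  {e: True, v: True, m: True, o: False}
  {e: True, v: True, m: False, o: False}
  {m: True, e: False, v: False, o: False}


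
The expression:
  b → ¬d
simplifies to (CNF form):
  ¬b ∨ ¬d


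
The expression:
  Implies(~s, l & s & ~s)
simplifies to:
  s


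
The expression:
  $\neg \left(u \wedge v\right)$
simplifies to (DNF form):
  $\neg u \vee \neg v$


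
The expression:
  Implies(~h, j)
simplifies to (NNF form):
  h | j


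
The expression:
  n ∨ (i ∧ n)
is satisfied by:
  {n: True}


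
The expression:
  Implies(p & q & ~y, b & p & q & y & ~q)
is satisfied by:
  {y: True, p: False, q: False}
  {p: False, q: False, y: False}
  {y: True, q: True, p: False}
  {q: True, p: False, y: False}
  {y: True, p: True, q: False}
  {p: True, y: False, q: False}
  {y: True, q: True, p: True}


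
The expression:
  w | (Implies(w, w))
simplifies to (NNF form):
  True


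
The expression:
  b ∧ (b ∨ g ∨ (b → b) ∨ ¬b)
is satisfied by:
  {b: True}


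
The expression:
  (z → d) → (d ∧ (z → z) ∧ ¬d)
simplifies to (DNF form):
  z ∧ ¬d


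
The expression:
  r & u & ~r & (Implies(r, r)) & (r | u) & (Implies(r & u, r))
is never true.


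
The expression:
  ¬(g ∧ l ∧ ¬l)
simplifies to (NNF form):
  True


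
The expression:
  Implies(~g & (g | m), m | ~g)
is always true.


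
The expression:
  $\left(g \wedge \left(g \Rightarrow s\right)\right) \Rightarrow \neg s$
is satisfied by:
  {s: False, g: False}
  {g: True, s: False}
  {s: True, g: False}


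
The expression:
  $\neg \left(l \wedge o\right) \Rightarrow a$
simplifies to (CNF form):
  $\left(a \vee l\right) \wedge \left(a \vee o\right)$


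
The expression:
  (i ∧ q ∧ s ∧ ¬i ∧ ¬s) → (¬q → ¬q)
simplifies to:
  True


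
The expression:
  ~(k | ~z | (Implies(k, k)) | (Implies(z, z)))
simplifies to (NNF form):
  False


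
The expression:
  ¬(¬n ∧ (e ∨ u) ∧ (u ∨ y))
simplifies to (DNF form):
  n ∨ (¬e ∧ ¬u) ∨ (¬u ∧ ¬y)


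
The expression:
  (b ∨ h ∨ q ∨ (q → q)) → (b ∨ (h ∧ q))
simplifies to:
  b ∨ (h ∧ q)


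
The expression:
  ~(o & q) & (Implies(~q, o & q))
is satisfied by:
  {q: True, o: False}


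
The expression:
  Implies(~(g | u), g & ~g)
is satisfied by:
  {g: True, u: True}
  {g: True, u: False}
  {u: True, g: False}


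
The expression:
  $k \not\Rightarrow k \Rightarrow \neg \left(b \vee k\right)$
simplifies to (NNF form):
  $\text{True}$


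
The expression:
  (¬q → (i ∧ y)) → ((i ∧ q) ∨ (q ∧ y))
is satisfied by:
  {y: False, q: False, i: False}
  {i: True, y: False, q: False}
  {i: True, q: True, y: False}
  {y: True, i: False, q: False}
  {q: True, y: True, i: False}
  {i: True, q: True, y: True}


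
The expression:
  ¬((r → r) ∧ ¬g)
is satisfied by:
  {g: True}


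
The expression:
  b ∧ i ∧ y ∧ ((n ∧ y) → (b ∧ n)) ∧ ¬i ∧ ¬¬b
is never true.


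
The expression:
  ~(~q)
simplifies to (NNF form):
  q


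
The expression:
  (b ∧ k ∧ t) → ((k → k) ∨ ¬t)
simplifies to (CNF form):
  True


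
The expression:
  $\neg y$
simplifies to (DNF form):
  $\neg y$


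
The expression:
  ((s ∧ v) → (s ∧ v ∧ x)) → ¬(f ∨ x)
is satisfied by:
  {v: True, s: True, x: False, f: False}
  {v: True, x: False, s: False, f: False}
  {s: True, v: False, x: False, f: False}
  {v: False, x: False, s: False, f: False}
  {f: True, v: True, s: True, x: False}


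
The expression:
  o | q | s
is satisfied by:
  {q: True, s: True, o: True}
  {q: True, s: True, o: False}
  {q: True, o: True, s: False}
  {q: True, o: False, s: False}
  {s: True, o: True, q: False}
  {s: True, o: False, q: False}
  {o: True, s: False, q: False}


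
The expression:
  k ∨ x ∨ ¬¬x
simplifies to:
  k ∨ x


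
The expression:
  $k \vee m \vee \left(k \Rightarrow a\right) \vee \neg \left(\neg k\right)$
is always true.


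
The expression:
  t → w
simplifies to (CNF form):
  w ∨ ¬t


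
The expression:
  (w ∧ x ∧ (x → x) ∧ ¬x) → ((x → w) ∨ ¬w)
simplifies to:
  True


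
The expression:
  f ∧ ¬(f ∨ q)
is never true.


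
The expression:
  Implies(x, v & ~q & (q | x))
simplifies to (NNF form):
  ~x | (v & ~q)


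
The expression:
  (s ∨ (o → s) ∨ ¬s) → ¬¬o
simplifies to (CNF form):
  o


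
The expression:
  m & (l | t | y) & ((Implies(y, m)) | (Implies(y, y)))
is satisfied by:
  {m: True, y: True, t: True, l: True}
  {m: True, y: True, t: True, l: False}
  {m: True, y: True, l: True, t: False}
  {m: True, y: True, l: False, t: False}
  {m: True, t: True, l: True, y: False}
  {m: True, t: True, l: False, y: False}
  {m: True, t: False, l: True, y: False}


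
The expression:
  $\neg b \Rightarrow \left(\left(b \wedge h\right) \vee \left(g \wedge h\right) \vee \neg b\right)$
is always true.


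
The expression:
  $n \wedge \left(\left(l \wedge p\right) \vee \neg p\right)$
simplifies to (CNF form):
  $n \wedge \left(l \vee \neg p\right)$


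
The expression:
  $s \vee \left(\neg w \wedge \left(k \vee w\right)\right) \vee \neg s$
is always true.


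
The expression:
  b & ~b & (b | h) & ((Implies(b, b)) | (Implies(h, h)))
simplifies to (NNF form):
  False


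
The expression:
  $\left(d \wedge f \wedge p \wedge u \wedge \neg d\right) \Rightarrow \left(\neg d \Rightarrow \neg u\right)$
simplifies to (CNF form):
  $\text{True}$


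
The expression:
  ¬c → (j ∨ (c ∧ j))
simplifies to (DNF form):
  c ∨ j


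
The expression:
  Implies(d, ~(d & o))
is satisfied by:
  {o: False, d: False}
  {d: True, o: False}
  {o: True, d: False}


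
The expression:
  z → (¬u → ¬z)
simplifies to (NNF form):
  u ∨ ¬z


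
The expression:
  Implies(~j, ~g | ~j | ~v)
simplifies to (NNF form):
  True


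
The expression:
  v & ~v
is never true.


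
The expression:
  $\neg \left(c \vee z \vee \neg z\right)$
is never true.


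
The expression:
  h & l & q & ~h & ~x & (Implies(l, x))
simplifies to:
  False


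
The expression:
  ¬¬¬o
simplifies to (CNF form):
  ¬o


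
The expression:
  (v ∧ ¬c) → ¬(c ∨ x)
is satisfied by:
  {c: True, v: False, x: False}
  {v: False, x: False, c: False}
  {x: True, c: True, v: False}
  {x: True, v: False, c: False}
  {c: True, v: True, x: False}
  {v: True, c: False, x: False}
  {x: True, v: True, c: True}


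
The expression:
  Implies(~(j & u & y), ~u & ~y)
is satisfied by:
  {j: True, y: False, u: False}
  {j: False, y: False, u: False}
  {y: True, u: True, j: True}


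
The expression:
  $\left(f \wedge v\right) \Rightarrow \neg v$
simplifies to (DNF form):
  $\neg f \vee \neg v$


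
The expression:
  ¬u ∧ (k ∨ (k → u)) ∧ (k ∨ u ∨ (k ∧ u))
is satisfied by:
  {k: True, u: False}


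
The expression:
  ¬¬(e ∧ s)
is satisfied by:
  {e: True, s: True}


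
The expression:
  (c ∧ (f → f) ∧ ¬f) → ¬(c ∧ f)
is always true.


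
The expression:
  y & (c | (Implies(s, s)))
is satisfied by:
  {y: True}


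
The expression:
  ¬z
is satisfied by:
  {z: False}
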